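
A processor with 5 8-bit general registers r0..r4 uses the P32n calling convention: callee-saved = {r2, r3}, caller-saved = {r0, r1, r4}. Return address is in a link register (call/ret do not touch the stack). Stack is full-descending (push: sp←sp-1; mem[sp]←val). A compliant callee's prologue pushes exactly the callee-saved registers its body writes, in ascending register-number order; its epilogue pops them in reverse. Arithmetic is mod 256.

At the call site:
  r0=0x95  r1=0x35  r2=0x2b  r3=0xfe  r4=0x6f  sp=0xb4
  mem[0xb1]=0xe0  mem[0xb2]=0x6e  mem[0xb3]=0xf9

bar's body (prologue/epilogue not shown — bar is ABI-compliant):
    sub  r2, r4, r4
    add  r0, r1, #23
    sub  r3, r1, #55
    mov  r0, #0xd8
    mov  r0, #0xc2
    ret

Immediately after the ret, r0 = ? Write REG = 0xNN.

prologue: push r2 -> mem[0xb3]=0x2b, sp=0xb3
prologue: push r3 -> mem[0xb2]=0xfe, sp=0xb2
body[0] sub  r2, r4, r4 -> r2=0x00
body[1] add  r0, r1, #23 -> r0=0x4c
body[2] sub  r3, r1, #55 -> r3=0xfe
body[3] mov  r0, #0xd8 -> r0=0xd8
body[4] mov  r0, #0xc2 -> r0=0xc2
epilogue: pop r3=0xfe, sp=0xb3
epilogue: pop r2=0x2b, sp=0xb4
r0 is caller-saved -> body value

REG = 0xc2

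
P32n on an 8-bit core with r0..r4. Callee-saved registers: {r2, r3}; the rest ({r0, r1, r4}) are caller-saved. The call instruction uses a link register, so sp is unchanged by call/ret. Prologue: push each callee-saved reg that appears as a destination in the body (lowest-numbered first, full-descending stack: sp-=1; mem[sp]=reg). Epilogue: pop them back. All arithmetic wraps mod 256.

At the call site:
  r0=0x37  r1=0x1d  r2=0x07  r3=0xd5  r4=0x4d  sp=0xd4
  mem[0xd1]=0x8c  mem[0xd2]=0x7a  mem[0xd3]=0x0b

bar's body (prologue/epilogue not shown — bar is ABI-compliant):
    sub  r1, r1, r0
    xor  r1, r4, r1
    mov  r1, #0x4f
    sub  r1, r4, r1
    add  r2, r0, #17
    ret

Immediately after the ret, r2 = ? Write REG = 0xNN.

prologue: push r2 → mem[0xd3]=0x07, sp=0xd3
body[0] sub  r1, r1, r0 → r1=0xe6
body[1] xor  r1, r4, r1 → r1=0xab
body[2] mov  r1, #0x4f → r1=0x4f
body[3] sub  r1, r4, r1 → r1=0xfe
body[4] add  r2, r0, #17 → r2=0x48
epilogue: pop r2=0x07, sp=0xd4
r2 is callee-saved → restored

REG = 0x07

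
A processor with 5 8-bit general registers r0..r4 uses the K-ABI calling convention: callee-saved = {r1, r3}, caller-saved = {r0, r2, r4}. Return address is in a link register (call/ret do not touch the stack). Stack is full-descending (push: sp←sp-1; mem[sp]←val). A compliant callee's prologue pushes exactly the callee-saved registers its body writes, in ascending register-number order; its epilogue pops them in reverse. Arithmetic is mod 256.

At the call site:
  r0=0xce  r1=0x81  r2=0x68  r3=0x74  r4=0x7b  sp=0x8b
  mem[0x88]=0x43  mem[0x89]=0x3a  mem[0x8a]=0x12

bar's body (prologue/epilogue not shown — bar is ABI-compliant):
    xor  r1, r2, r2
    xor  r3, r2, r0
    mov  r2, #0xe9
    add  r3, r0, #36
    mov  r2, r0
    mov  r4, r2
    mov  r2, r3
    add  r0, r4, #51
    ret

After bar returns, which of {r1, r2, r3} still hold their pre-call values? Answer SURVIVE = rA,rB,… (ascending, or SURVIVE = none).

prologue: push r1 → mem[0x8a]=0x81, sp=0x8a
prologue: push r3 → mem[0x89]=0x74, sp=0x89
body[0] xor  r1, r2, r2 → r1=0x00
body[1] xor  r3, r2, r0 → r3=0xa6
body[2] mov  r2, #0xe9 → r2=0xe9
body[3] add  r3, r0, #36 → r3=0xf2
body[4] mov  r2, r0 → r2=0xce
body[5] mov  r4, r2 → r4=0xce
body[6] mov  r2, r3 → r2=0xf2
body[7] add  r0, r4, #51 → r0=0x01
epilogue: pop r3=0x74, sp=0x8a
epilogue: pop r1=0x81, sp=0x8b
r1: callee-saved, written=True
r2: caller-saved, written=True
r3: callee-saved, written=True

SURVIVE = r1,r3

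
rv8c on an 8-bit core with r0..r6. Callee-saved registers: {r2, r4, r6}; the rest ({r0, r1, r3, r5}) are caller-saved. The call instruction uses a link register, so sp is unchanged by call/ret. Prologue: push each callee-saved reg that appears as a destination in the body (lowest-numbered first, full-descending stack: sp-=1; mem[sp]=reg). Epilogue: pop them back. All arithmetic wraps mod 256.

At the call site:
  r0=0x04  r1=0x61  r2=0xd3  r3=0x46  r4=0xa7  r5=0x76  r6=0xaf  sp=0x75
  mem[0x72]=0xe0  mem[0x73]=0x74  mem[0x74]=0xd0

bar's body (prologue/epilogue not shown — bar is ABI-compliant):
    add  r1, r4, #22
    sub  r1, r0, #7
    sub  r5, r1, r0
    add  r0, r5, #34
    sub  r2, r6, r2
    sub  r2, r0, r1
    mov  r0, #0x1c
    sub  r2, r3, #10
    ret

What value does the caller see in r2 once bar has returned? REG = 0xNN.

prologue: push r2 → mem[0x74]=0xd3, sp=0x74
body[0] add  r1, r4, #22 → r1=0xbd
body[1] sub  r1, r0, #7 → r1=0xfd
body[2] sub  r5, r1, r0 → r5=0xf9
body[3] add  r0, r5, #34 → r0=0x1b
body[4] sub  r2, r6, r2 → r2=0xdc
body[5] sub  r2, r0, r1 → r2=0x1e
body[6] mov  r0, #0x1c → r0=0x1c
body[7] sub  r2, r3, #10 → r2=0x3c
epilogue: pop r2=0xd3, sp=0x75
r2 is callee-saved → restored

REG = 0xd3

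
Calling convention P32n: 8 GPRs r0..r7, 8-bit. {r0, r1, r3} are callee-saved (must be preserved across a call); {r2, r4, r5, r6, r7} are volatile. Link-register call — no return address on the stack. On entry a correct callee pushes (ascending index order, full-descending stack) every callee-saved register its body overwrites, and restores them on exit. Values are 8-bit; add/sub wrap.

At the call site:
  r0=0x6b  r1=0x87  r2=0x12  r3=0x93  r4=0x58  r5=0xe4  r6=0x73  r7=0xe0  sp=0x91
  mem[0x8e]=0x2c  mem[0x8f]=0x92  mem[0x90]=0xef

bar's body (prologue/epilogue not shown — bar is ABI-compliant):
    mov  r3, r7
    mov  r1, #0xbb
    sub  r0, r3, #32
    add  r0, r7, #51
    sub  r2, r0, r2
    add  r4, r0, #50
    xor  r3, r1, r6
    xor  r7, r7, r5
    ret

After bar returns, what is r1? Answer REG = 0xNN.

prologue: push r0 -> mem[0x90]=0x6b, sp=0x90
prologue: push r1 -> mem[0x8f]=0x87, sp=0x8f
prologue: push r3 -> mem[0x8e]=0x93, sp=0x8e
body[0] mov  r3, r7 -> r3=0xe0
body[1] mov  r1, #0xbb -> r1=0xbb
body[2] sub  r0, r3, #32 -> r0=0xc0
body[3] add  r0, r7, #51 -> r0=0x13
body[4] sub  r2, r0, r2 -> r2=0x01
body[5] add  r4, r0, #50 -> r4=0x45
body[6] xor  r3, r1, r6 -> r3=0xc8
body[7] xor  r7, r7, r5 -> r7=0x04
epilogue: pop r3=0x93, sp=0x8f
epilogue: pop r1=0x87, sp=0x90
epilogue: pop r0=0x6b, sp=0x91
r1 is callee-saved -> restored

REG = 0x87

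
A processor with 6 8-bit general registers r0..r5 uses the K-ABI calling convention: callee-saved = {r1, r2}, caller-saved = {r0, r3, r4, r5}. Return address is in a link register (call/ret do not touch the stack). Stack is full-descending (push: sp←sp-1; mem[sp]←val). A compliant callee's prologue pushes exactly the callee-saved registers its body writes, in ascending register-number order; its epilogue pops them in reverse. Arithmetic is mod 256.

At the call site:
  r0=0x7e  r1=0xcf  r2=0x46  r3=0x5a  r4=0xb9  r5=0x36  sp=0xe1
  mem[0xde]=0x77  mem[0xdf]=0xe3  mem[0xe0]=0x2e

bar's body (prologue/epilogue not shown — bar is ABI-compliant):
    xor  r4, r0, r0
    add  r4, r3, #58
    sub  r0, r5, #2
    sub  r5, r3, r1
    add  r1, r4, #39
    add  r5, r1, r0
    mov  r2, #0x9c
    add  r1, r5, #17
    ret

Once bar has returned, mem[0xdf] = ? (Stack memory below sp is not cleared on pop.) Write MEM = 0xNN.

prologue: push r1 → mem[0xe0]=0xcf, sp=0xe0
prologue: push r2 → mem[0xdf]=0x46, sp=0xdf
body[0] xor  r4, r0, r0 → r4=0x00
body[1] add  r4, r3, #58 → r4=0x94
body[2] sub  r0, r5, #2 → r0=0x34
body[3] sub  r5, r3, r1 → r5=0x8b
body[4] add  r1, r4, #39 → r1=0xbb
body[5] add  r5, r1, r0 → r5=0xef
body[6] mov  r2, #0x9c → r2=0x9c
body[7] add  r1, r5, #17 → r1=0x00
epilogue: pop r2=0x46, sp=0xe0
epilogue: pop r1=0xcf, sp=0xe1
prologue pushed ['r1', 'r2'] at ['0xe0', '0xdf']

MEM = 0x46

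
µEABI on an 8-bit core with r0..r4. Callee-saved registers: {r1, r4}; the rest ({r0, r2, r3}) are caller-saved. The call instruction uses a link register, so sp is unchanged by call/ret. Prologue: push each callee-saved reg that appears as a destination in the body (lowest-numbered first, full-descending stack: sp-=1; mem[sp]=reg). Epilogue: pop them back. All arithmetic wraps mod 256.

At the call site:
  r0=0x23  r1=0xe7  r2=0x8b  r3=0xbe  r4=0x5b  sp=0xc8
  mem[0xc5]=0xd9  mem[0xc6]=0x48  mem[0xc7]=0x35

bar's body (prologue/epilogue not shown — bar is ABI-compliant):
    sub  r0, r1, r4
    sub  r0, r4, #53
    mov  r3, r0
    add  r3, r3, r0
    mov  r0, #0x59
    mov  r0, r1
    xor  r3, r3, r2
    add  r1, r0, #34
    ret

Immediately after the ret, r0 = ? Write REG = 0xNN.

prologue: push r1 -> mem[0xc7]=0xe7, sp=0xc7
body[0] sub  r0, r1, r4 -> r0=0x8c
body[1] sub  r0, r4, #53 -> r0=0x26
body[2] mov  r3, r0 -> r3=0x26
body[3] add  r3, r3, r0 -> r3=0x4c
body[4] mov  r0, #0x59 -> r0=0x59
body[5] mov  r0, r1 -> r0=0xe7
body[6] xor  r3, r3, r2 -> r3=0xc7
body[7] add  r1, r0, #34 -> r1=0x09
epilogue: pop r1=0xe7, sp=0xc8
r0 is caller-saved -> body value

REG = 0xe7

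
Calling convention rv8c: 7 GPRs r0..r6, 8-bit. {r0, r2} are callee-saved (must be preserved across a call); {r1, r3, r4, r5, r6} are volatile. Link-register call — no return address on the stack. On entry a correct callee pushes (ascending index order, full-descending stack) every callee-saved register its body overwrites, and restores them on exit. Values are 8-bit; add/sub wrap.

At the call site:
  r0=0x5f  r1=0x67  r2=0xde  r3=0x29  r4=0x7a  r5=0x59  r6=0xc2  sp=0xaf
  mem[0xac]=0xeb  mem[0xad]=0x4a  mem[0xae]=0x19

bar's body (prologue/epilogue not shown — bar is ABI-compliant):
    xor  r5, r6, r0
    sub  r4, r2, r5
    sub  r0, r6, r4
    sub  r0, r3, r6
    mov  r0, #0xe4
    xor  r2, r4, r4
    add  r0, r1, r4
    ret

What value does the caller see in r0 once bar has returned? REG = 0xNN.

REG = 0x5f

prologue: push r0 → mem[0xae]=0x5f, sp=0xae
prologue: push r2 → mem[0xad]=0xde, sp=0xad
body[0] xor  r5, r6, r0 → r5=0x9d
body[1] sub  r4, r2, r5 → r4=0x41
body[2] sub  r0, r6, r4 → r0=0x81
body[3] sub  r0, r3, r6 → r0=0x67
body[4] mov  r0, #0xe4 → r0=0xe4
body[5] xor  r2, r4, r4 → r2=0x00
body[6] add  r0, r1, r4 → r0=0xa8
epilogue: pop r2=0xde, sp=0xae
epilogue: pop r0=0x5f, sp=0xaf
r0 is callee-saved → restored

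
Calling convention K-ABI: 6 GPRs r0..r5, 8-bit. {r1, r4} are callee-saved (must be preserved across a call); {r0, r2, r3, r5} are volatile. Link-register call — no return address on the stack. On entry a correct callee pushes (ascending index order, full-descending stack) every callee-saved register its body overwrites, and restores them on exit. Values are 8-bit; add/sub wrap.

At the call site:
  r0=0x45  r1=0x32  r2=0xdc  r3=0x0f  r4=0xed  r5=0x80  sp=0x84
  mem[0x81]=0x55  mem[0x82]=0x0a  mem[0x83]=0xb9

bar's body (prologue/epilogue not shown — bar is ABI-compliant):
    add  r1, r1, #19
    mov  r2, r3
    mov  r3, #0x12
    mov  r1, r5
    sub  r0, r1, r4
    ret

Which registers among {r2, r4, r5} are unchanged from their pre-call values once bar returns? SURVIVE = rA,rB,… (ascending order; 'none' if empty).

SURVIVE = r4,r5

prologue: push r1 → mem[0x83]=0x32, sp=0x83
body[0] add  r1, r1, #19 → r1=0x45
body[1] mov  r2, r3 → r2=0x0f
body[2] mov  r3, #0x12 → r3=0x12
body[3] mov  r1, r5 → r1=0x80
body[4] sub  r0, r1, r4 → r0=0x93
epilogue: pop r1=0x32, sp=0x84
r2: caller-saved, written=True
r4: callee-saved, written=False
r5: caller-saved, written=False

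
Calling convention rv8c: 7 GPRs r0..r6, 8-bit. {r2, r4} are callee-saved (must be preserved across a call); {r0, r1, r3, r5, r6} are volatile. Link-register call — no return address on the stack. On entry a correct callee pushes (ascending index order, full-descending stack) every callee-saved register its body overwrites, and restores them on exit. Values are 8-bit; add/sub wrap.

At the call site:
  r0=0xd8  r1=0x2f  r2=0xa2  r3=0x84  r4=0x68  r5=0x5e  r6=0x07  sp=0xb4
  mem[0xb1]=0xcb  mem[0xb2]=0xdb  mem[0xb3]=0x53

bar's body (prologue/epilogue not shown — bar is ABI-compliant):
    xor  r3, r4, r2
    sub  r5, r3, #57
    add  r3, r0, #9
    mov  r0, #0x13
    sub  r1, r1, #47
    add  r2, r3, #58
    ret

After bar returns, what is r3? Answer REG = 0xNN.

REG = 0xe1

prologue: push r2 → mem[0xb3]=0xa2, sp=0xb3
body[0] xor  r3, r4, r2 → r3=0xca
body[1] sub  r5, r3, #57 → r5=0x91
body[2] add  r3, r0, #9 → r3=0xe1
body[3] mov  r0, #0x13 → r0=0x13
body[4] sub  r1, r1, #47 → r1=0x00
body[5] add  r2, r3, #58 → r2=0x1b
epilogue: pop r2=0xa2, sp=0xb4
r3 is caller-saved → body value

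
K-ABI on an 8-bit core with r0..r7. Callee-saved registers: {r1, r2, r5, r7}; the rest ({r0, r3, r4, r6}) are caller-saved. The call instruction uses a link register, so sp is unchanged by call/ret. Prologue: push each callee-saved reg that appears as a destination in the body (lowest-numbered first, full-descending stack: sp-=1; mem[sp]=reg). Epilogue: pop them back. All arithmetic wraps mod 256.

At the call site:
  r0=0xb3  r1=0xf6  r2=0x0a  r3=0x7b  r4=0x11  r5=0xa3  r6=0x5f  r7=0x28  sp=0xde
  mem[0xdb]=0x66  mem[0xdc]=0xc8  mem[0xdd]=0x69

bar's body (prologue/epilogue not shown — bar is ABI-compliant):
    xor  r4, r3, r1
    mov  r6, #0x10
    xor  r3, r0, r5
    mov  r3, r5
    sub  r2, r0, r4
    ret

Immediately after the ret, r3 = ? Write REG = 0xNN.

prologue: push r2 -> mem[0xdd]=0x0a, sp=0xdd
body[0] xor  r4, r3, r1 -> r4=0x8d
body[1] mov  r6, #0x10 -> r6=0x10
body[2] xor  r3, r0, r5 -> r3=0x10
body[3] mov  r3, r5 -> r3=0xa3
body[4] sub  r2, r0, r4 -> r2=0x26
epilogue: pop r2=0x0a, sp=0xde
r3 is caller-saved -> body value

REG = 0xa3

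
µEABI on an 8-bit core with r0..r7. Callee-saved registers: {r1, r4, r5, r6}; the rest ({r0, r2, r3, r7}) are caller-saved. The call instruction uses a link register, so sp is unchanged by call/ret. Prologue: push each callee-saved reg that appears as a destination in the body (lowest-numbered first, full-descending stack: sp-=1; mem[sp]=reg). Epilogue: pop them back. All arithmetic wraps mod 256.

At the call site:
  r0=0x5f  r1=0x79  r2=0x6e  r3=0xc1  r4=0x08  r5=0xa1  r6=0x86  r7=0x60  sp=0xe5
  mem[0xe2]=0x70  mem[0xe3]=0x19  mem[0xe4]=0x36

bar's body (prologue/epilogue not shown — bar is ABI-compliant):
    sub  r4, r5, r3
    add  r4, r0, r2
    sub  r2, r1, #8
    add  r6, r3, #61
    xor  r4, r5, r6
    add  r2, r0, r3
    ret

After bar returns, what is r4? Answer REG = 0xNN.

REG = 0x08

prologue: push r4 → mem[0xe4]=0x08, sp=0xe4
prologue: push r6 → mem[0xe3]=0x86, sp=0xe3
body[0] sub  r4, r5, r3 → r4=0xe0
body[1] add  r4, r0, r2 → r4=0xcd
body[2] sub  r2, r1, #8 → r2=0x71
body[3] add  r6, r3, #61 → r6=0xfe
body[4] xor  r4, r5, r6 → r4=0x5f
body[5] add  r2, r0, r3 → r2=0x20
epilogue: pop r6=0x86, sp=0xe4
epilogue: pop r4=0x08, sp=0xe5
r4 is callee-saved → restored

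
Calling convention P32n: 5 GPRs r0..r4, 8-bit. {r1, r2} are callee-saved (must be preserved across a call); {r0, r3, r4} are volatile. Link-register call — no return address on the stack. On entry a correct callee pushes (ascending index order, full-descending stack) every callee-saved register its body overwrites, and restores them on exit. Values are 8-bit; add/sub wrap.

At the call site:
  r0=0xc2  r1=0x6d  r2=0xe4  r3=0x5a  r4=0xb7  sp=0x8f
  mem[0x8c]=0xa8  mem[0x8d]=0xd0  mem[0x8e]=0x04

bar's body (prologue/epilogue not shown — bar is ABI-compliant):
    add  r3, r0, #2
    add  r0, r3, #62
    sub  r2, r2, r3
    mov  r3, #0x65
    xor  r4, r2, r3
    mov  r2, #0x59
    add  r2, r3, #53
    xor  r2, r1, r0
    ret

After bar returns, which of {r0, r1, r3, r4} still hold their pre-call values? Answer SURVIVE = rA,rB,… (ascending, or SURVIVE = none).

SURVIVE = r1

prologue: push r2 -> mem[0x8e]=0xe4, sp=0x8e
body[0] add  r3, r0, #2 -> r3=0xc4
body[1] add  r0, r3, #62 -> r0=0x02
body[2] sub  r2, r2, r3 -> r2=0x20
body[3] mov  r3, #0x65 -> r3=0x65
body[4] xor  r4, r2, r3 -> r4=0x45
body[5] mov  r2, #0x59 -> r2=0x59
body[6] add  r2, r3, #53 -> r2=0x9a
body[7] xor  r2, r1, r0 -> r2=0x6f
epilogue: pop r2=0xe4, sp=0x8f
r0: caller-saved, written=True
r1: callee-saved, written=False
r3: caller-saved, written=True
r4: caller-saved, written=True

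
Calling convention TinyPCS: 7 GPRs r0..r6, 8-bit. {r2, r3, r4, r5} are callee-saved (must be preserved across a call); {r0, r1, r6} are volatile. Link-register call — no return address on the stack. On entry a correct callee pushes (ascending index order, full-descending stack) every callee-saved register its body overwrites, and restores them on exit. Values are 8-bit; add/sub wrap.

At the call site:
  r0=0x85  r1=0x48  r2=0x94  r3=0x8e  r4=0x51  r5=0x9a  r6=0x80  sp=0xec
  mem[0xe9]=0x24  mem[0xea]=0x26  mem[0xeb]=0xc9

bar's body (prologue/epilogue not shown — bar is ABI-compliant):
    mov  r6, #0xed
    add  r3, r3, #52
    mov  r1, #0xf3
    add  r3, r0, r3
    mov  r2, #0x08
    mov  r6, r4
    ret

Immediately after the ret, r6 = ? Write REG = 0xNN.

prologue: push r2 -> mem[0xeb]=0x94, sp=0xeb
prologue: push r3 -> mem[0xea]=0x8e, sp=0xea
body[0] mov  r6, #0xed -> r6=0xed
body[1] add  r3, r3, #52 -> r3=0xc2
body[2] mov  r1, #0xf3 -> r1=0xf3
body[3] add  r3, r0, r3 -> r3=0x47
body[4] mov  r2, #0x08 -> r2=0x08
body[5] mov  r6, r4 -> r6=0x51
epilogue: pop r3=0x8e, sp=0xeb
epilogue: pop r2=0x94, sp=0xec
r6 is caller-saved -> body value

REG = 0x51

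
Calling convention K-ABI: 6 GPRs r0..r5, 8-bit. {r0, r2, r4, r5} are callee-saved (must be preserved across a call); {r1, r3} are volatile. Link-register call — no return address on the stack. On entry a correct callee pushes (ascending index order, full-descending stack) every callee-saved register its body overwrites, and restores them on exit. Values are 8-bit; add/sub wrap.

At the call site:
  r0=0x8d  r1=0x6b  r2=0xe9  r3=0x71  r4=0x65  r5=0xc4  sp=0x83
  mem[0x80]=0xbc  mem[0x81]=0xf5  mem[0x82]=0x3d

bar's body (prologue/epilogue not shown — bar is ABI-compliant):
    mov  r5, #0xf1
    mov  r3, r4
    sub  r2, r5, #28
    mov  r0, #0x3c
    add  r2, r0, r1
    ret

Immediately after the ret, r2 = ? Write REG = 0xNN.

prologue: push r0 -> mem[0x82]=0x8d, sp=0x82
prologue: push r2 -> mem[0x81]=0xe9, sp=0x81
prologue: push r5 -> mem[0x80]=0xc4, sp=0x80
body[0] mov  r5, #0xf1 -> r5=0xf1
body[1] mov  r3, r4 -> r3=0x65
body[2] sub  r2, r5, #28 -> r2=0xd5
body[3] mov  r0, #0x3c -> r0=0x3c
body[4] add  r2, r0, r1 -> r2=0xa7
epilogue: pop r5=0xc4, sp=0x81
epilogue: pop r2=0xe9, sp=0x82
epilogue: pop r0=0x8d, sp=0x83
r2 is callee-saved -> restored

REG = 0xe9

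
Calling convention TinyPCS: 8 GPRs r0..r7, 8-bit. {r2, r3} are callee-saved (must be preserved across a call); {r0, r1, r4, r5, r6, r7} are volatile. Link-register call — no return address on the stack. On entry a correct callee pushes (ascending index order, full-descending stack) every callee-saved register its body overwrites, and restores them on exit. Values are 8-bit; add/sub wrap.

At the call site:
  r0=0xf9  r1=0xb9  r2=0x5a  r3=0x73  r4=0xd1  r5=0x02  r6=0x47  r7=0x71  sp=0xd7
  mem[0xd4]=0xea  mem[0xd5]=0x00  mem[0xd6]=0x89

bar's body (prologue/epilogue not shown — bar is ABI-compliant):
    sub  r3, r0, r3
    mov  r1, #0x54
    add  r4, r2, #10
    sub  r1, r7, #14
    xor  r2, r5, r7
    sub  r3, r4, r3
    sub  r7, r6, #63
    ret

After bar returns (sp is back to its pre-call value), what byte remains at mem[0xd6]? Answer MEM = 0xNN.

MEM = 0x5a

prologue: push r2 -> mem[0xd6]=0x5a, sp=0xd6
prologue: push r3 -> mem[0xd5]=0x73, sp=0xd5
body[0] sub  r3, r0, r3 -> r3=0x86
body[1] mov  r1, #0x54 -> r1=0x54
body[2] add  r4, r2, #10 -> r4=0x64
body[3] sub  r1, r7, #14 -> r1=0x63
body[4] xor  r2, r5, r7 -> r2=0x73
body[5] sub  r3, r4, r3 -> r3=0xde
body[6] sub  r7, r6, #63 -> r7=0x08
epilogue: pop r3=0x73, sp=0xd6
epilogue: pop r2=0x5a, sp=0xd7
prologue pushed ['r2', 'r3'] at ['0xd6', '0xd5']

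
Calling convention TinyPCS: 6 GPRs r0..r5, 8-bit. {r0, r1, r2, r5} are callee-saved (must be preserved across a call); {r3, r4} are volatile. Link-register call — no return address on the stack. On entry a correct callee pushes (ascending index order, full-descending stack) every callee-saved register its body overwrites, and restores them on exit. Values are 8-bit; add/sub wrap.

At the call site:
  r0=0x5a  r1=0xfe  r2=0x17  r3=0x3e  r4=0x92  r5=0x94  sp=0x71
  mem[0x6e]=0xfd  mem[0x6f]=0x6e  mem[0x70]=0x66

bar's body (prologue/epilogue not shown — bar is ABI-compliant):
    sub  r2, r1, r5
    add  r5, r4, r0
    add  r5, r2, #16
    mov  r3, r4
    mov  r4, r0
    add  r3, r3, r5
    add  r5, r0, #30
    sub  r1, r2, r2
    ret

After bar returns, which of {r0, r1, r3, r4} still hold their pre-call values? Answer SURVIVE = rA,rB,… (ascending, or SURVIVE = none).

prologue: push r1 -> mem[0x70]=0xfe, sp=0x70
prologue: push r2 -> mem[0x6f]=0x17, sp=0x6f
prologue: push r5 -> mem[0x6e]=0x94, sp=0x6e
body[0] sub  r2, r1, r5 -> r2=0x6a
body[1] add  r5, r4, r0 -> r5=0xec
body[2] add  r5, r2, #16 -> r5=0x7a
body[3] mov  r3, r4 -> r3=0x92
body[4] mov  r4, r0 -> r4=0x5a
body[5] add  r3, r3, r5 -> r3=0x0c
body[6] add  r5, r0, #30 -> r5=0x78
body[7] sub  r1, r2, r2 -> r1=0x00
epilogue: pop r5=0x94, sp=0x6f
epilogue: pop r2=0x17, sp=0x70
epilogue: pop r1=0xfe, sp=0x71
r0: callee-saved, written=False
r1: callee-saved, written=True
r3: caller-saved, written=True
r4: caller-saved, written=True

SURVIVE = r0,r1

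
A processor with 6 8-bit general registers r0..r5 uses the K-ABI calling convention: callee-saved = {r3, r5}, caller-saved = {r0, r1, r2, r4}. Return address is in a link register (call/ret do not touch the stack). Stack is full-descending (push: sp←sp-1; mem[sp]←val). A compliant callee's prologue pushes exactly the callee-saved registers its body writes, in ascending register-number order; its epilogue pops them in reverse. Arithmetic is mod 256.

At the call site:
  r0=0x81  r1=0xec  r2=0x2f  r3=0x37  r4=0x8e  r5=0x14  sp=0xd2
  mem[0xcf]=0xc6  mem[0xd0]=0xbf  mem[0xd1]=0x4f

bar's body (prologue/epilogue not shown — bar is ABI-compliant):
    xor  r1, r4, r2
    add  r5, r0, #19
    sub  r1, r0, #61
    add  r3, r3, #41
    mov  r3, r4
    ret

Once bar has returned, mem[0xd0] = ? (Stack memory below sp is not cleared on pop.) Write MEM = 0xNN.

MEM = 0x14

prologue: push r3 → mem[0xd1]=0x37, sp=0xd1
prologue: push r5 → mem[0xd0]=0x14, sp=0xd0
body[0] xor  r1, r4, r2 → r1=0xa1
body[1] add  r5, r0, #19 → r5=0x94
body[2] sub  r1, r0, #61 → r1=0x44
body[3] add  r3, r3, #41 → r3=0x60
body[4] mov  r3, r4 → r3=0x8e
epilogue: pop r5=0x14, sp=0xd1
epilogue: pop r3=0x37, sp=0xd2
prologue pushed ['r3', 'r5'] at ['0xd1', '0xd0']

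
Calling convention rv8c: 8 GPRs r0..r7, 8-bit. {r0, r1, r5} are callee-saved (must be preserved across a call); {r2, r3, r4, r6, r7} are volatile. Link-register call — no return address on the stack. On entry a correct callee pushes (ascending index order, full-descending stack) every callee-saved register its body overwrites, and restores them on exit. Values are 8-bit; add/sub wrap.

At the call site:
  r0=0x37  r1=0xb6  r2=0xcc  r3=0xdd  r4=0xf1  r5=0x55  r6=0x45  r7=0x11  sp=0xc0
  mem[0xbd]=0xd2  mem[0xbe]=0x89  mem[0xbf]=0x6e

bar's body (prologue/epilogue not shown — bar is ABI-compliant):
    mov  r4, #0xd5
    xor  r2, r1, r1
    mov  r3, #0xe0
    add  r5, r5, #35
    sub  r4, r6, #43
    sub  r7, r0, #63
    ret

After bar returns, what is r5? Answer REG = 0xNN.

REG = 0x55

prologue: push r5 -> mem[0xbf]=0x55, sp=0xbf
body[0] mov  r4, #0xd5 -> r4=0xd5
body[1] xor  r2, r1, r1 -> r2=0x00
body[2] mov  r3, #0xe0 -> r3=0xe0
body[3] add  r5, r5, #35 -> r5=0x78
body[4] sub  r4, r6, #43 -> r4=0x1a
body[5] sub  r7, r0, #63 -> r7=0xf8
epilogue: pop r5=0x55, sp=0xc0
r5 is callee-saved -> restored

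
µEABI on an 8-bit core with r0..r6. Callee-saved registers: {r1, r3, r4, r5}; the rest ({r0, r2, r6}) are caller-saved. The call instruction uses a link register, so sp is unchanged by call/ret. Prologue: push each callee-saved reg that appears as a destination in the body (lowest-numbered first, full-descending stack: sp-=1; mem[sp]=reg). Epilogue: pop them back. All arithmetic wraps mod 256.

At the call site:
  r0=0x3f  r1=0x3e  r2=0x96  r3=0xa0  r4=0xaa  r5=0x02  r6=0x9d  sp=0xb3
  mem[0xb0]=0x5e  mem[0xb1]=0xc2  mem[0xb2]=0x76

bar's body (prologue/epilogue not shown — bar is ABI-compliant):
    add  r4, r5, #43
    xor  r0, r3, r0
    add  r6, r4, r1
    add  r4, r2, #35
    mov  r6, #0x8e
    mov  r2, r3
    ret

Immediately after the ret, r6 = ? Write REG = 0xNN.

REG = 0x8e

prologue: push r4 → mem[0xb2]=0xaa, sp=0xb2
body[0] add  r4, r5, #43 → r4=0x2d
body[1] xor  r0, r3, r0 → r0=0x9f
body[2] add  r6, r4, r1 → r6=0x6b
body[3] add  r4, r2, #35 → r4=0xb9
body[4] mov  r6, #0x8e → r6=0x8e
body[5] mov  r2, r3 → r2=0xa0
epilogue: pop r4=0xaa, sp=0xb3
r6 is caller-saved → body value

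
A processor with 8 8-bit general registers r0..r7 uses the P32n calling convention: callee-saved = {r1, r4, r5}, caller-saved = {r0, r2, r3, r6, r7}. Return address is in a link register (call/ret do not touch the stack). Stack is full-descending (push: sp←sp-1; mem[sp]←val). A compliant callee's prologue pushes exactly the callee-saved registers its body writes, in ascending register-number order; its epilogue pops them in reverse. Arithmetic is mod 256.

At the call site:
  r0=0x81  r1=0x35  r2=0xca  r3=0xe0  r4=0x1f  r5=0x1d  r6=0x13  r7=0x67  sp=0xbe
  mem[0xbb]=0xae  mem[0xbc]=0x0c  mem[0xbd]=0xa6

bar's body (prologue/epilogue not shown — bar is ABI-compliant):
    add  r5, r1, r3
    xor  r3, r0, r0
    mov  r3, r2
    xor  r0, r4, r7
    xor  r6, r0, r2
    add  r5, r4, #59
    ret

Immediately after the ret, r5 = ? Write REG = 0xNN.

prologue: push r5 -> mem[0xbd]=0x1d, sp=0xbd
body[0] add  r5, r1, r3 -> r5=0x15
body[1] xor  r3, r0, r0 -> r3=0x00
body[2] mov  r3, r2 -> r3=0xca
body[3] xor  r0, r4, r7 -> r0=0x78
body[4] xor  r6, r0, r2 -> r6=0xb2
body[5] add  r5, r4, #59 -> r5=0x5a
epilogue: pop r5=0x1d, sp=0xbe
r5 is callee-saved -> restored

REG = 0x1d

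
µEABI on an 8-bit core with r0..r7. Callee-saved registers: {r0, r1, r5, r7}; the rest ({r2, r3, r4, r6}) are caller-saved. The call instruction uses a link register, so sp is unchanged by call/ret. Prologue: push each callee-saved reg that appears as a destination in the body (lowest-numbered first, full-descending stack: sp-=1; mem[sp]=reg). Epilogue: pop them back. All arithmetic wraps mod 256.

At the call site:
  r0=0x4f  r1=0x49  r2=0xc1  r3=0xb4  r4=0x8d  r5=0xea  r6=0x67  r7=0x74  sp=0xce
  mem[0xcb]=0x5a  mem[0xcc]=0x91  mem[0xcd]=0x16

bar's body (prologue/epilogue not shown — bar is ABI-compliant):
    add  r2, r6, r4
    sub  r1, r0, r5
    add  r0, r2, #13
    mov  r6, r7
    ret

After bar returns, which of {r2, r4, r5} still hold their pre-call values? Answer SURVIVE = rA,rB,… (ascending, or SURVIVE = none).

prologue: push r0 -> mem[0xcd]=0x4f, sp=0xcd
prologue: push r1 -> mem[0xcc]=0x49, sp=0xcc
body[0] add  r2, r6, r4 -> r2=0xf4
body[1] sub  r1, r0, r5 -> r1=0x65
body[2] add  r0, r2, #13 -> r0=0x01
body[3] mov  r6, r7 -> r6=0x74
epilogue: pop r1=0x49, sp=0xcd
epilogue: pop r0=0x4f, sp=0xce
r2: caller-saved, written=True
r4: caller-saved, written=False
r5: callee-saved, written=False

SURVIVE = r4,r5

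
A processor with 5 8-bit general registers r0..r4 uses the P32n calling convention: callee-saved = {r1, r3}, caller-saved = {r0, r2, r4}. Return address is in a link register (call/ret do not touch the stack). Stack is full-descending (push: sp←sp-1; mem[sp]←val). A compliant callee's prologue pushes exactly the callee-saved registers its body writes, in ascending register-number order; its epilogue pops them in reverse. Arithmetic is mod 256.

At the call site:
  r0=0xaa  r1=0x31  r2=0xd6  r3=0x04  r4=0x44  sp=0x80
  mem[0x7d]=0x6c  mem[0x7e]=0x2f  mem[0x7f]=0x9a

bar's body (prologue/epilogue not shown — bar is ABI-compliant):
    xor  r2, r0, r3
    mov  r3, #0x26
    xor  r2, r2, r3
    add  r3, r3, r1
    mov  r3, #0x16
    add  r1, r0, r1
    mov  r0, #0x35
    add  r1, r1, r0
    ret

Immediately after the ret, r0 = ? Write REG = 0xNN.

prologue: push r1 -> mem[0x7f]=0x31, sp=0x7f
prologue: push r3 -> mem[0x7e]=0x04, sp=0x7e
body[0] xor  r2, r0, r3 -> r2=0xae
body[1] mov  r3, #0x26 -> r3=0x26
body[2] xor  r2, r2, r3 -> r2=0x88
body[3] add  r3, r3, r1 -> r3=0x57
body[4] mov  r3, #0x16 -> r3=0x16
body[5] add  r1, r0, r1 -> r1=0xdb
body[6] mov  r0, #0x35 -> r0=0x35
body[7] add  r1, r1, r0 -> r1=0x10
epilogue: pop r3=0x04, sp=0x7f
epilogue: pop r1=0x31, sp=0x80
r0 is caller-saved -> body value

REG = 0x35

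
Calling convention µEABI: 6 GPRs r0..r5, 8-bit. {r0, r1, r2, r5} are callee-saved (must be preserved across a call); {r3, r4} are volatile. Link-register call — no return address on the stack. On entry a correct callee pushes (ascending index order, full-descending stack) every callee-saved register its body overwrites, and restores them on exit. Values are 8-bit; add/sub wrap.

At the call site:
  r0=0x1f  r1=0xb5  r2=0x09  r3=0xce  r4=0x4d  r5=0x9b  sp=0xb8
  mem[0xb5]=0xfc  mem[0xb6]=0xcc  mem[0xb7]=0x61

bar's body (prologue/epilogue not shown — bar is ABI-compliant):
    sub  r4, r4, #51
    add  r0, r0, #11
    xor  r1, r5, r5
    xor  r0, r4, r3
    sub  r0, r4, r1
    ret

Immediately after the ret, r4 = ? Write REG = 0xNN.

REG = 0x1a

prologue: push r0 → mem[0xb7]=0x1f, sp=0xb7
prologue: push r1 → mem[0xb6]=0xb5, sp=0xb6
body[0] sub  r4, r4, #51 → r4=0x1a
body[1] add  r0, r0, #11 → r0=0x2a
body[2] xor  r1, r5, r5 → r1=0x00
body[3] xor  r0, r4, r3 → r0=0xd4
body[4] sub  r0, r4, r1 → r0=0x1a
epilogue: pop r1=0xb5, sp=0xb7
epilogue: pop r0=0x1f, sp=0xb8
r4 is caller-saved → body value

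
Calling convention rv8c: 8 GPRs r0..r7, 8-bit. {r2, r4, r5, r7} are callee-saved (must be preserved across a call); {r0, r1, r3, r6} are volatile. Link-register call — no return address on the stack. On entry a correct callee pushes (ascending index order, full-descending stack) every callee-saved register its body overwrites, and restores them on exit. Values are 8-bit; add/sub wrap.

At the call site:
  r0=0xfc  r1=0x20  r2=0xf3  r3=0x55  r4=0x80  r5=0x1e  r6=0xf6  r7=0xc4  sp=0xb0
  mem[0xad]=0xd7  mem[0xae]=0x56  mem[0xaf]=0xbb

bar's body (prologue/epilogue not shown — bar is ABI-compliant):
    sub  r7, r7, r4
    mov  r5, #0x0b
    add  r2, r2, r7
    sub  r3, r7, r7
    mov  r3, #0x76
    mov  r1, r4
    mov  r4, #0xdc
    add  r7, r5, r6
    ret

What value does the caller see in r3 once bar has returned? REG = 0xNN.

prologue: push r2 -> mem[0xaf]=0xf3, sp=0xaf
prologue: push r4 -> mem[0xae]=0x80, sp=0xae
prologue: push r5 -> mem[0xad]=0x1e, sp=0xad
prologue: push r7 -> mem[0xac]=0xc4, sp=0xac
body[0] sub  r7, r7, r4 -> r7=0x44
body[1] mov  r5, #0x0b -> r5=0x0b
body[2] add  r2, r2, r7 -> r2=0x37
body[3] sub  r3, r7, r7 -> r3=0x00
body[4] mov  r3, #0x76 -> r3=0x76
body[5] mov  r1, r4 -> r1=0x80
body[6] mov  r4, #0xdc -> r4=0xdc
body[7] add  r7, r5, r6 -> r7=0x01
epilogue: pop r7=0xc4, sp=0xad
epilogue: pop r5=0x1e, sp=0xae
epilogue: pop r4=0x80, sp=0xaf
epilogue: pop r2=0xf3, sp=0xb0
r3 is caller-saved -> body value

REG = 0x76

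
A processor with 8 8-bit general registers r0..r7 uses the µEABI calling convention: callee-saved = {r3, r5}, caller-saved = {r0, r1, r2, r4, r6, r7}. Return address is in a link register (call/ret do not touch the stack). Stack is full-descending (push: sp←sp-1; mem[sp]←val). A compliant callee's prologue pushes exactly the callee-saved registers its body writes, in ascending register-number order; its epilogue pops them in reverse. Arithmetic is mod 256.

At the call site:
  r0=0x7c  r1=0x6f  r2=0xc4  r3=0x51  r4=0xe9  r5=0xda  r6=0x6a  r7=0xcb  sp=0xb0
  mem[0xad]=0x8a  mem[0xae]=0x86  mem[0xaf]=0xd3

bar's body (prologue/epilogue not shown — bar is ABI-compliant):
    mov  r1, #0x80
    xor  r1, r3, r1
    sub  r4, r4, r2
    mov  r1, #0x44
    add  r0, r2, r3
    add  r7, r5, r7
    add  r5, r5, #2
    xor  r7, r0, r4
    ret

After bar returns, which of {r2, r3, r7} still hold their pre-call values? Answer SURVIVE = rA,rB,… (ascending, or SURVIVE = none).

SURVIVE = r2,r3

prologue: push r5 -> mem[0xaf]=0xda, sp=0xaf
body[0] mov  r1, #0x80 -> r1=0x80
body[1] xor  r1, r3, r1 -> r1=0xd1
body[2] sub  r4, r4, r2 -> r4=0x25
body[3] mov  r1, #0x44 -> r1=0x44
body[4] add  r0, r2, r3 -> r0=0x15
body[5] add  r7, r5, r7 -> r7=0xa5
body[6] add  r5, r5, #2 -> r5=0xdc
body[7] xor  r7, r0, r4 -> r7=0x30
epilogue: pop r5=0xda, sp=0xb0
r2: caller-saved, written=False
r3: callee-saved, written=False
r7: caller-saved, written=True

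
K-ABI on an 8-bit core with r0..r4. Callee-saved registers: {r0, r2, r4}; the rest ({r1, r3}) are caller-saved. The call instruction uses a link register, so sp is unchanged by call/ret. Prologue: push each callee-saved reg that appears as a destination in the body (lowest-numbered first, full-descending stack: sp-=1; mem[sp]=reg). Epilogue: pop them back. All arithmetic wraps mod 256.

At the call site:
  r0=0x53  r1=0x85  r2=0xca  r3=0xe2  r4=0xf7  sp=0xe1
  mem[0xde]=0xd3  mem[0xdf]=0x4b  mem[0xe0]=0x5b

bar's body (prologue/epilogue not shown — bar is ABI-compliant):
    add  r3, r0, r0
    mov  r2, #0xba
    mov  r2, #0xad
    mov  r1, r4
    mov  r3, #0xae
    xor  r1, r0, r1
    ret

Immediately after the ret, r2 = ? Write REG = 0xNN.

prologue: push r2 → mem[0xe0]=0xca, sp=0xe0
body[0] add  r3, r0, r0 → r3=0xa6
body[1] mov  r2, #0xba → r2=0xba
body[2] mov  r2, #0xad → r2=0xad
body[3] mov  r1, r4 → r1=0xf7
body[4] mov  r3, #0xae → r3=0xae
body[5] xor  r1, r0, r1 → r1=0xa4
epilogue: pop r2=0xca, sp=0xe1
r2 is callee-saved → restored

REG = 0xca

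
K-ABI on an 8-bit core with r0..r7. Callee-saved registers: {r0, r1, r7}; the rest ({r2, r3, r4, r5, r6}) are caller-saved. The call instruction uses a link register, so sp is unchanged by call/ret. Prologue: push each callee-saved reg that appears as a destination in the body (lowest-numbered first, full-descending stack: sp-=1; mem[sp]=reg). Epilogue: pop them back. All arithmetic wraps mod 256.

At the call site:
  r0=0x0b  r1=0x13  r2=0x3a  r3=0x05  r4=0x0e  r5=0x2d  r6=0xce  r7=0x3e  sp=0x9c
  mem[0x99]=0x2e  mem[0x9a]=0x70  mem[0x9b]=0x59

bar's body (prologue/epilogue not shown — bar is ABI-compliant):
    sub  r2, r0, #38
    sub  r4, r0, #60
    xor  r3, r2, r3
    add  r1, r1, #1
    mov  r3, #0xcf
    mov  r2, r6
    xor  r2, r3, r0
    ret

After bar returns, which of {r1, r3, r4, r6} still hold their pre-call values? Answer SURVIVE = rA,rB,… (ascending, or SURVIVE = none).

SURVIVE = r1,r6

prologue: push r1 -> mem[0x9b]=0x13, sp=0x9b
body[0] sub  r2, r0, #38 -> r2=0xe5
body[1] sub  r4, r0, #60 -> r4=0xcf
body[2] xor  r3, r2, r3 -> r3=0xe0
body[3] add  r1, r1, #1 -> r1=0x14
body[4] mov  r3, #0xcf -> r3=0xcf
body[5] mov  r2, r6 -> r2=0xce
body[6] xor  r2, r3, r0 -> r2=0xc4
epilogue: pop r1=0x13, sp=0x9c
r1: callee-saved, written=True
r3: caller-saved, written=True
r4: caller-saved, written=True
r6: caller-saved, written=False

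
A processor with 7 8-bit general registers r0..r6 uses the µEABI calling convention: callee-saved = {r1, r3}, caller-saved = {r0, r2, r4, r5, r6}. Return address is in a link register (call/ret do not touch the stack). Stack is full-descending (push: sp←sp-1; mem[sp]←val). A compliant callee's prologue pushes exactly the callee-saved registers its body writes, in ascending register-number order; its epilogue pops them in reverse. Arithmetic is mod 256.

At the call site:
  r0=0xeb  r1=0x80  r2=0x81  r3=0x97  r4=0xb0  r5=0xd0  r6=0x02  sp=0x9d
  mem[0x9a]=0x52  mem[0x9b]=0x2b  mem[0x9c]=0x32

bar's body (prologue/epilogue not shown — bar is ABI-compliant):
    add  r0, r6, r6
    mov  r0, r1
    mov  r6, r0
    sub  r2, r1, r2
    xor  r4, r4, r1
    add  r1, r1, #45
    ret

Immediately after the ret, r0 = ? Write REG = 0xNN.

REG = 0x80

prologue: push r1 -> mem[0x9c]=0x80, sp=0x9c
body[0] add  r0, r6, r6 -> r0=0x04
body[1] mov  r0, r1 -> r0=0x80
body[2] mov  r6, r0 -> r6=0x80
body[3] sub  r2, r1, r2 -> r2=0xff
body[4] xor  r4, r4, r1 -> r4=0x30
body[5] add  r1, r1, #45 -> r1=0xad
epilogue: pop r1=0x80, sp=0x9d
r0 is caller-saved -> body value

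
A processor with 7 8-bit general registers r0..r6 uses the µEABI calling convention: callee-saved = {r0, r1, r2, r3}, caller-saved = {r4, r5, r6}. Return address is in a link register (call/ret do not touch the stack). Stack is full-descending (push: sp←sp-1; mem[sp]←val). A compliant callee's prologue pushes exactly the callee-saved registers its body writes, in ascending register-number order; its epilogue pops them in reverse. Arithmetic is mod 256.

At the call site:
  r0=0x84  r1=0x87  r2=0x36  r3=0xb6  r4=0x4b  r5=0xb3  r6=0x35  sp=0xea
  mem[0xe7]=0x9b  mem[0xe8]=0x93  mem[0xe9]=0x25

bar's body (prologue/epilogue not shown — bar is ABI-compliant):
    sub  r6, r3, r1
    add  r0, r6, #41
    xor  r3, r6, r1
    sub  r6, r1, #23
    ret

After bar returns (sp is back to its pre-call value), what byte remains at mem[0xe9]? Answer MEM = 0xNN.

MEM = 0x84

prologue: push r0 -> mem[0xe9]=0x84, sp=0xe9
prologue: push r3 -> mem[0xe8]=0xb6, sp=0xe8
body[0] sub  r6, r3, r1 -> r6=0x2f
body[1] add  r0, r6, #41 -> r0=0x58
body[2] xor  r3, r6, r1 -> r3=0xa8
body[3] sub  r6, r1, #23 -> r6=0x70
epilogue: pop r3=0xb6, sp=0xe9
epilogue: pop r0=0x84, sp=0xea
prologue pushed ['r0', 'r3'] at ['0xe9', '0xe8']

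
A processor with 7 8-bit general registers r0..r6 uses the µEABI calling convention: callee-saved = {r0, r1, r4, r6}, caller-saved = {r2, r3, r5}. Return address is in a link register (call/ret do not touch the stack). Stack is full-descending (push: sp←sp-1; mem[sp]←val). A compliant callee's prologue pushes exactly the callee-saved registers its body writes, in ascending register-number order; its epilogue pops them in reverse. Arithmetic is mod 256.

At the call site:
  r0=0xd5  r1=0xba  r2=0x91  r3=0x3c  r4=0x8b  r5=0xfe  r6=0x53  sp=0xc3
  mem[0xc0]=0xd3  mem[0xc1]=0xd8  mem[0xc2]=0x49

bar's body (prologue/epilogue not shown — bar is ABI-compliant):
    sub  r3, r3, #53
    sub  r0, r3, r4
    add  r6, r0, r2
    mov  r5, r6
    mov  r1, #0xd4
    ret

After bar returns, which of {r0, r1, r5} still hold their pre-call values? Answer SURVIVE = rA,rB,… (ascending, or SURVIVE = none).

SURVIVE = r0,r1

prologue: push r0 -> mem[0xc2]=0xd5, sp=0xc2
prologue: push r1 -> mem[0xc1]=0xba, sp=0xc1
prologue: push r6 -> mem[0xc0]=0x53, sp=0xc0
body[0] sub  r3, r3, #53 -> r3=0x07
body[1] sub  r0, r3, r4 -> r0=0x7c
body[2] add  r6, r0, r2 -> r6=0x0d
body[3] mov  r5, r6 -> r5=0x0d
body[4] mov  r1, #0xd4 -> r1=0xd4
epilogue: pop r6=0x53, sp=0xc1
epilogue: pop r1=0xba, sp=0xc2
epilogue: pop r0=0xd5, sp=0xc3
r0: callee-saved, written=True
r1: callee-saved, written=True
r5: caller-saved, written=True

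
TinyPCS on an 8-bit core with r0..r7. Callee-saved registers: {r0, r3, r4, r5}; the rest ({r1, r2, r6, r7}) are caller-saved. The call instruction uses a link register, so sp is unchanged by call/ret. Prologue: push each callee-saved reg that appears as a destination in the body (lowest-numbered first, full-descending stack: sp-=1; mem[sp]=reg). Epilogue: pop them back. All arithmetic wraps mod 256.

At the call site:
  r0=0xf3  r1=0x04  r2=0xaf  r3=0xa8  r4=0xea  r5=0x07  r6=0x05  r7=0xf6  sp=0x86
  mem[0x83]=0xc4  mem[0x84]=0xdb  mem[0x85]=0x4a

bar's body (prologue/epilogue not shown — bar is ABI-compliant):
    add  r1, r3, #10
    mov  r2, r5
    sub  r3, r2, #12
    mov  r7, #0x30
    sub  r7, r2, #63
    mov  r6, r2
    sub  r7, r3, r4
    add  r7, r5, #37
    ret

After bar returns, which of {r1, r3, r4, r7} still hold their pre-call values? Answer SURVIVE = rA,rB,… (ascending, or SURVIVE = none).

SURVIVE = r3,r4

prologue: push r3 -> mem[0x85]=0xa8, sp=0x85
body[0] add  r1, r3, #10 -> r1=0xb2
body[1] mov  r2, r5 -> r2=0x07
body[2] sub  r3, r2, #12 -> r3=0xfb
body[3] mov  r7, #0x30 -> r7=0x30
body[4] sub  r7, r2, #63 -> r7=0xc8
body[5] mov  r6, r2 -> r6=0x07
body[6] sub  r7, r3, r4 -> r7=0x11
body[7] add  r7, r5, #37 -> r7=0x2c
epilogue: pop r3=0xa8, sp=0x86
r1: caller-saved, written=True
r3: callee-saved, written=True
r4: callee-saved, written=False
r7: caller-saved, written=True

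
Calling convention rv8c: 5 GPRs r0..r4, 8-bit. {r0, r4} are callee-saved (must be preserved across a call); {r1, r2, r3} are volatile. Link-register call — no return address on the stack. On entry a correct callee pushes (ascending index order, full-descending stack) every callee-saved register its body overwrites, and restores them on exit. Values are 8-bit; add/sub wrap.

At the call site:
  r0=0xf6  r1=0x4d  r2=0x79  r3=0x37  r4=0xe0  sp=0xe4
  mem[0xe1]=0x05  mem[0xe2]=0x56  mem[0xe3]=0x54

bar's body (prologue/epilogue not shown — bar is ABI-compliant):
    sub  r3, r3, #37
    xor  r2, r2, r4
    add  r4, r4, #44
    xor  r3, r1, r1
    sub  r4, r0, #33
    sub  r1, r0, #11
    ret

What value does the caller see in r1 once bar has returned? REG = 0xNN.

REG = 0xeb

prologue: push r4 → mem[0xe3]=0xe0, sp=0xe3
body[0] sub  r3, r3, #37 → r3=0x12
body[1] xor  r2, r2, r4 → r2=0x99
body[2] add  r4, r4, #44 → r4=0x0c
body[3] xor  r3, r1, r1 → r3=0x00
body[4] sub  r4, r0, #33 → r4=0xd5
body[5] sub  r1, r0, #11 → r1=0xeb
epilogue: pop r4=0xe0, sp=0xe4
r1 is caller-saved → body value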